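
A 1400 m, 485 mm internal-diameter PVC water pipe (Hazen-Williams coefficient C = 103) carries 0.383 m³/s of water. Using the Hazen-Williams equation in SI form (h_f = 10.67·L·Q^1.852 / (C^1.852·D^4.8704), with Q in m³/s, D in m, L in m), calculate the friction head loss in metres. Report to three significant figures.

h_f = 10.67·1400·0.383^1.852 / (103^1.852·0.485^4.8704) = 16.04 m

h_f ≈ 16.0 m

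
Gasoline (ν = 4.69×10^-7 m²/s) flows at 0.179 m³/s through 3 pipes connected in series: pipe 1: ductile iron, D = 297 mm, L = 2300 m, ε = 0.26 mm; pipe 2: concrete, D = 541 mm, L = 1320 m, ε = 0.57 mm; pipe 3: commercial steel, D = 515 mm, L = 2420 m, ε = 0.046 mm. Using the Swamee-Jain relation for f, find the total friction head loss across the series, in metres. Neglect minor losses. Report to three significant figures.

Pipe 1: V = 2.584 m/s, Re = 1.64×10^6, ε/D = 8.75×10^-4, f = 0.01929, h_1 = f(L/D)V²/2g = 50.83 m
Pipe 2: V = 0.7787 m/s, Re = 8.98×10^5, ε/D = 0.00105, f = 0.02031, h_2 = f(L/D)V²/2g = 1.531 m
Pipe 3: V = 0.8593 m/s, Re = 9.44×10^5, ε/D = 8.93×10^-5, f = 0.01342, h_3 = f(L/D)V²/2g = 2.373 m
Series → Q common, losses add: H = Σh = 54.74 m

H ≈ 54.7 m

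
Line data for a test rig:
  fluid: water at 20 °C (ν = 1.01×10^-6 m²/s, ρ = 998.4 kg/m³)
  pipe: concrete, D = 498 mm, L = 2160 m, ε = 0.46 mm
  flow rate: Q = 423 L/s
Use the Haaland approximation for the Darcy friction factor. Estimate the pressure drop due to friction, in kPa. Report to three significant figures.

Δp ≈ 200 kPa

V = 4Q/(πD²) = 4·0.423/(π·0.498²) = 2.172 m/s
Re = VD/ν = 2.172·0.498/1.01×10^-6 = 1.07×10^6 → turbulent
ε/D = 0.46/498 = 9.24×10^-4
Haaland: f = 0.01956
h_f = f(L/D)V²/(2g) = 0.01956·(2160/0.498)·2.172²/(2·9.81) = 20.40 m
Δp = ρg·h_f = 998.4·9.81·20.40 = 199.8 kPa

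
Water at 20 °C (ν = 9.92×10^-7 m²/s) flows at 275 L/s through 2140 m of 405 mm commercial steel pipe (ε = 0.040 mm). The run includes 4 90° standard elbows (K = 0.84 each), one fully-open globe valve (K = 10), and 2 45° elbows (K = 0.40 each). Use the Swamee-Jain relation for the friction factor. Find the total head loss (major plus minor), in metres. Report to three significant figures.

H_L ≈ 20.0 m

V = 4Q/(πD²) = 2.135 m/s; V²/2g = 0.2323 m
Re = 8.72×10^5, ε/D = 9.88×10^-5 → f = 0.01365 (Swamee-Jain)
Major: h_f = f(L/D)·V²/2g = 0.01365·5284·0.2323 = 16.75 m
Minor: ΣK = 14.2; h_m = ΣK·V²/2g = 3.289 m
Total H_L = 16.75 + 3.289 = 20.04 m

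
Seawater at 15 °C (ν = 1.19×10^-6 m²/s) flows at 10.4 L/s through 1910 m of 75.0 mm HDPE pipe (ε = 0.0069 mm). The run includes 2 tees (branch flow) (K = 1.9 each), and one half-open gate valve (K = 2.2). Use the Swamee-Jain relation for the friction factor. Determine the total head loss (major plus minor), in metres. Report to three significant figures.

V = 4Q/(πD²) = 2.354 m/s; V²/2g = 0.2825 m
Re = 1.48×10^5, ε/D = 9.20×10^-5 → f = 0.01715 (Swamee-Jain)
Major: h_f = f(L/D)·V²/2g = 0.01715·25467·0.2825 = 123.4 m
Minor: ΣK = 6.00; h_m = ΣK·V²/2g = 1.695 m
Total H_L = 123.4 + 1.695 = 125.1 m

H_L ≈ 125 m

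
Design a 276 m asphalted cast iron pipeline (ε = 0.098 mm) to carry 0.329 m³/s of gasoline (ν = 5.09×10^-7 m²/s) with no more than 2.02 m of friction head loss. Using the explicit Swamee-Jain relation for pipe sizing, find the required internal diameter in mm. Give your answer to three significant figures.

D ≈ 453 mm

Swamee-Jain (Type III): D = 0.66·[ε^1.25·(LQ²/(gh_f))^4.75 + ν·Q^9.4·(L/(gh_f))^5.2]^0.04
LQ²/(gh_f) = 1.508; L/(gh_f) = 13.93
Term 1 = ε^1.25·(…)^4.75 = 6.85×10^-5; Term 2 = ν·Q^9.4·(…)^5.2 = 1.31×10^-5
D = 0.66·(6.85×10^-5 + 1.31×10^-5)^0.04 = 0.4529 m = 453 mm
Check: V = 2.04 m/s, Re = 1.82×10^6, f = 0.01456, h_f = 1.89 m ≈ 2.02 m ✓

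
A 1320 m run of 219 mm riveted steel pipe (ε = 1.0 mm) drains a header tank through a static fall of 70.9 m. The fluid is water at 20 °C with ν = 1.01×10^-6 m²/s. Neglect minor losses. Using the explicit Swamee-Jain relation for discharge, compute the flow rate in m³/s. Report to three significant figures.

Q ≈ 0.105 m³/s

Swamee-Jain (Type II): Q = -0.965·√(gD⁵h_f/L)·ln[ε/(3.7D) + √(3.17ν²L/(gD³h_f))]
√(gD⁵h_f/L) = √(9.81·0.219⁵·70.9/1320) = 0.01629
ε/(3.7D) = 0.00123; √(3.17ν²L/(gD³h_f)) = 2.42×10^-5
Q = -0.965·0.01629·ln(0.001258) = 0.1050 m³/s
Check: V = 2.79 m/s, Re = 6.04×10^5, f = 0.02981, h_f = 71.1 m ≈ 70.9 m ✓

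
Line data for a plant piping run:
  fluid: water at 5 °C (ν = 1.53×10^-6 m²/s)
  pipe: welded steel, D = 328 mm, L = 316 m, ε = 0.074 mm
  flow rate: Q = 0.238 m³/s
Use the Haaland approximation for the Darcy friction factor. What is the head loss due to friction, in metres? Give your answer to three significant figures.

V = 4Q/(πD²) = 4·0.238/(π·0.328²) = 2.817 m/s
Re = VD/ν = 2.817·0.328/1.53×10^-6 = 6.04×10^5 → turbulent
ε/D = 0.074/328 = 2.26×10^-4
Haaland: f = 0.01531
h_f = f(L/D)V²/(2g) = 0.01531·(316/0.328)·2.817²/(2·9.81) = 5.965 m

h_f ≈ 5.97 m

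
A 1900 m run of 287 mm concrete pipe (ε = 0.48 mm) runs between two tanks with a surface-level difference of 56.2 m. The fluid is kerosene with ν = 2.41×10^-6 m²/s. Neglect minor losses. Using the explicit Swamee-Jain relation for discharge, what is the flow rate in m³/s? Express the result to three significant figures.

Q ≈ 0.174 m³/s

Swamee-Jain (Type II): Q = -0.965·√(gD⁵h_f/L)·ln[ε/(3.7D) + √(3.17ν²L/(gD³h_f))]
√(gD⁵h_f/L) = √(9.81·0.287⁵·56.2/1900) = 0.02377
ε/(3.7D) = 4.52×10^-4; √(3.17ν²L/(gD³h_f)) = 5.18×10^-5
Q = -0.965·0.02377·ln(5.038×10^-4) = 0.1742 m³/s
Check: V = 2.69 m/s, Re = 3.21×10^5, f = 0.02313, h_f = 56.6 m ≈ 56.2 m ✓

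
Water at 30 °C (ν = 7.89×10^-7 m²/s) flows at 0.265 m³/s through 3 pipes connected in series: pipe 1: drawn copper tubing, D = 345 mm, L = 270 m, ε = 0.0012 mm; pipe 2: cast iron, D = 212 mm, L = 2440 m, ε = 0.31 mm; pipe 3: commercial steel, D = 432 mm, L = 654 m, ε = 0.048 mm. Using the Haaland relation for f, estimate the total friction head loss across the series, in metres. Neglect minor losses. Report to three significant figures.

H ≈ 725 m

Pipe 1: V = 2.835 m/s, Re = 1.24×10^6, ε/D = 3.48×10^-6, f = 0.01125, h_1 = f(L/D)V²/2g = 3.605 m
Pipe 2: V = 7.507 m/s, Re = 2.02×10^6, ε/D = 0.00146, f = 0.02173, h_2 = f(L/D)V²/2g = 718.4 m
Pipe 3: V = 1.808 m/s, Re = 9.90×10^5, ε/D = 1.11×10^-4, f = 0.01350, h_3 = f(L/D)V²/2g = 3.404 m
Series → Q common, losses add: H = Σh = 725.5 m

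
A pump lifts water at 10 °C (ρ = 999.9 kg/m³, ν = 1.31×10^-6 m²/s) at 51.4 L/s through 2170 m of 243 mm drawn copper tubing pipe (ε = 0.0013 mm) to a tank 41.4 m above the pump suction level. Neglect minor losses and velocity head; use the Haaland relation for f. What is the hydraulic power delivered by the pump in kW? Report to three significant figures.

P_hyd ≈ 25.2 kW

V = 4Q/(πD²) = 1.108 m/s; Re = 2.06×10^5; ε/D = 5.35×10^-6; f = 0.01545
h_f = f(L/D)V²/2g = 8.636 m
Total head H = z + h_f = 41.4 + 8.636 = 50.04 m
P_hyd = ρgQH = 999.9·9.81·0.0514·50.04 = 25.23 kW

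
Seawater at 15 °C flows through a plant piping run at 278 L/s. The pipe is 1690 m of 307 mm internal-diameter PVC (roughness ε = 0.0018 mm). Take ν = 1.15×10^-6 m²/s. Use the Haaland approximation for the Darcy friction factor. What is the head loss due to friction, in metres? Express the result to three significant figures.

h_f ≈ 46.2 m

V = 4Q/(πD²) = 4·0.278/(π·0.307²) = 3.756 m/s
Re = VD/ν = 3.756·0.307/1.15×10^-6 = 1.00×10^6 → turbulent
ε/D = 0.0018/307 = 5.86×10^-6
Haaland: f = 0.01168
h_f = f(L/D)V²/(2g) = 0.01168·(1690/0.307)·3.756²/(2·9.81) = 46.23 m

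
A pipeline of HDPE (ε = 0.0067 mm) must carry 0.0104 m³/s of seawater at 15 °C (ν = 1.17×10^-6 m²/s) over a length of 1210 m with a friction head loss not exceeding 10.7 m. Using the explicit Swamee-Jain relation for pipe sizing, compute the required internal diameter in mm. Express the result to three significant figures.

Swamee-Jain (Type III): D = 0.66·[ε^1.25·(LQ²/(gh_f))^4.75 + ν·Q^9.4·(L/(gh_f))^5.2]^0.04
LQ²/(gh_f) = 0.001247; L/(gh_f) = 11.53
Term 1 = ε^1.25·(…)^4.75 = 5.47×10^-21; Term 2 = ν·Q^9.4·(…)^5.2 = 8.90×10^-20
D = 0.66·(5.47×10^-21 + 8.90×10^-20)^0.04 = 0.1144 m = 114 mm
Check: V = 1.01 m/s, Re = 9.89×10^4, f = 0.01825, h_f = 10.1 m ≈ 10.7 m ✓

D ≈ 114 mm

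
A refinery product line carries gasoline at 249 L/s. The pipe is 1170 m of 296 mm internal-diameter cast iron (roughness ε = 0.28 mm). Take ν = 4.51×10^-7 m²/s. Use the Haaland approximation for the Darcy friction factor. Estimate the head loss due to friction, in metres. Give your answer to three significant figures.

V = 4Q/(πD²) = 4·0.249/(π·0.296²) = 3.618 m/s
Re = VD/ν = 3.618·0.296/4.51×10^-7 = 2.37×10^6 → turbulent
ε/D = 0.28/296 = 9.46×10^-4
Haaland: f = 0.01953
h_f = f(L/D)V²/(2g) = 0.01953·(1170/0.296)·3.618²/(2·9.81) = 51.52 m

h_f ≈ 51.5 m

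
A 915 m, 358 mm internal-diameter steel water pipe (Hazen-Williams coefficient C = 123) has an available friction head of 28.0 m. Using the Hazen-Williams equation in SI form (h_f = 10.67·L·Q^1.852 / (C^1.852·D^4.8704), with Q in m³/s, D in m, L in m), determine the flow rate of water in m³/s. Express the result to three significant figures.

Q ≈ 0.350 m³/s

Rearranging: Q = [h_f·C^1.852·D^4.8704 / (10.67·L)]^(1/1.852)
Q = [28.0·123^1.852·0.358^4.8704 / (10.67·915)]^0.540 = 0.3499 m³/s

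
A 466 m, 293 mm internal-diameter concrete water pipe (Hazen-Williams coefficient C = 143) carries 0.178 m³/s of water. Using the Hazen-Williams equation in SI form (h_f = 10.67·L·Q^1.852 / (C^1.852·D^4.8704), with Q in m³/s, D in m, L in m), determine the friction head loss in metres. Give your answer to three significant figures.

h_f ≈ 8.19 m

h_f = 10.67·466·0.178^1.852 / (143^1.852·0.293^4.8704) = 8.189 m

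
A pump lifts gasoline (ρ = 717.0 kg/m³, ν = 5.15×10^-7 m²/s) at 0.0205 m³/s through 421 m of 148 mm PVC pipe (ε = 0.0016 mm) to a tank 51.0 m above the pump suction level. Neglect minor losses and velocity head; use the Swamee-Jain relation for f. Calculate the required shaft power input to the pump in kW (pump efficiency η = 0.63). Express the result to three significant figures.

P_shaft ≈ 12.3 kW

V = 4Q/(πD²) = 1.192 m/s; Re = 3.42×10^5; ε/D = 1.08×10^-5; f = 0.01416
h_f = f(L/D)V²/2g = 2.916 m
Total head H = z + h_f = 51.0 + 2.916 = 53.92 m
P_hyd = ρgQH = 717.0·9.81·0.0205·53.92 = 7.774 kW
P_shaft = P_hyd/η = 7.774/0.63 = 12.34 kW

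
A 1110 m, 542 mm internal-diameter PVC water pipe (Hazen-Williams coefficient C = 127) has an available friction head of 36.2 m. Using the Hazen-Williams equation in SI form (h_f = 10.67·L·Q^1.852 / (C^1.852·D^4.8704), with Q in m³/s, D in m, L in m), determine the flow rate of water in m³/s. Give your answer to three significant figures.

Q ≈ 1.11 m³/s

Rearranging: Q = [h_f·C^1.852·D^4.8704 / (10.67·L)]^(1/1.852)
Q = [36.2·127^1.852·0.542^4.8704 / (10.67·1110)]^0.540 = 1.113 m³/s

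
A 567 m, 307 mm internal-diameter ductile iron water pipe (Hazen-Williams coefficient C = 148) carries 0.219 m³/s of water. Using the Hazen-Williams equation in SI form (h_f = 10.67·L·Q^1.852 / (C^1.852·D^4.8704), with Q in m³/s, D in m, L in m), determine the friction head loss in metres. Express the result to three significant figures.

h_f = 10.67·567·0.219^1.852 / (148^1.852·0.307^4.8704) = 10.93 m

h_f ≈ 10.9 m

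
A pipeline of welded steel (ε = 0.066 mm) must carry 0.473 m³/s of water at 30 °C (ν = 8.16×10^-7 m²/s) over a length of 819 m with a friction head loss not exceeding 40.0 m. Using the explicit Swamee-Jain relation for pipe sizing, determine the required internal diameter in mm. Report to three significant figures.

D ≈ 356 mm

Swamee-Jain (Type III): D = 0.66·[ε^1.25·(LQ²/(gh_f))^4.75 + ν·Q^9.4·(L/(gh_f))^5.2]^0.04
LQ²/(gh_f) = 0.4670; L/(gh_f) = 2.087
Term 1 = ε^1.25·(…)^4.75 = 1.60×10^-7; Term 2 = ν·Q^9.4·(…)^5.2 = 3.29×10^-8
D = 0.66·(1.60×10^-7 + 3.29×10^-8)^0.04 = 0.3556 m = 356 mm
Check: V = 4.76 m/s, Re = 2.08×10^6, f = 0.01412, h_f = 37.6 m ≈ 40.0 m ✓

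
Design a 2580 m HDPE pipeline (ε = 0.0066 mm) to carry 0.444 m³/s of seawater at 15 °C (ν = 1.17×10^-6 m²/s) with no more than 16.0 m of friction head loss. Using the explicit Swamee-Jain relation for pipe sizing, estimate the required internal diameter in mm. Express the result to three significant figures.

D ≈ 506 mm

Swamee-Jain (Type III): D = 0.66·[ε^1.25·(LQ²/(gh_f))^4.75 + ν·Q^9.4·(L/(gh_f))^5.2]^0.04
LQ²/(gh_f) = 3.240; L/(gh_f) = 16.44
Term 1 = ε^1.25·(…)^4.75 = 8.91×10^-5; Term 2 = ν·Q^9.4·(…)^5.2 = 0.00119
D = 0.66·(8.91×10^-5 + 0.00119)^0.04 = 0.5056 m = 506 mm
Check: V = 2.21 m/s, Re = 9.56×10^5, f = 0.01201, h_f = 15.3 m ≈ 16.0 m ✓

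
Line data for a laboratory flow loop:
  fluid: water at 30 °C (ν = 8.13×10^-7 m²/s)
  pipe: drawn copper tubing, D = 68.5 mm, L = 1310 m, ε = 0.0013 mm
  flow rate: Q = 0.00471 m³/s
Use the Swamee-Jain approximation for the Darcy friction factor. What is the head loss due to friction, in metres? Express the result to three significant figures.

V = 4Q/(πD²) = 4·0.00471/(π·0.0685²) = 1.278 m/s
Re = VD/ν = 1.278·0.0685/8.13×10^-7 = 1.08×10^5 → turbulent
ε/D = 0.0013/68.5 = 1.90×10^-5
Swamee-Jain: f = 0.01771
h_f = f(L/D)V²/(2g) = 0.01771·(1310/0.0685)·1.278²/(2·9.81) = 28.20 m

h_f ≈ 28.2 m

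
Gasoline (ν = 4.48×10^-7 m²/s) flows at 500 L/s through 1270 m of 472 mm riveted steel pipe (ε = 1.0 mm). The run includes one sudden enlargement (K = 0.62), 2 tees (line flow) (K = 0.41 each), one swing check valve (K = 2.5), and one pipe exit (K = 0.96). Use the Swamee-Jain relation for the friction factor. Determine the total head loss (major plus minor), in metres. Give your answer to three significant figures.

V = 4Q/(πD²) = 2.858 m/s; V²/2g = 0.4162 m
Re = 3.01×10^6, ε/D = 0.00212 → f = 0.02388 (Swamee-Jain)
Major: h_f = f(L/D)·V²/2g = 0.02388·2691·0.4162 = 26.74 m
Minor: ΣK = 4.90; h_m = ΣK·V²/2g = 2.039 m
Total H_L = 26.74 + 2.039 = 28.78 m

H_L ≈ 28.8 m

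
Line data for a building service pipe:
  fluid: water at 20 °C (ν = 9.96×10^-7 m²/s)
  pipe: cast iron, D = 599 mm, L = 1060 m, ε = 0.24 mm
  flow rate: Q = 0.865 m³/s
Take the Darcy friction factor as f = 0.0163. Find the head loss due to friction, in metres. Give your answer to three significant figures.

V = 4Q/(πD²) = 4·0.865/(π·0.599²) = 3.070 m/s
h_f = f(L/D)V²/(2g) = 0.01630·(1060/0.599)·3.070²/(2·9.81) = 13.85 m

h_f ≈ 13.9 m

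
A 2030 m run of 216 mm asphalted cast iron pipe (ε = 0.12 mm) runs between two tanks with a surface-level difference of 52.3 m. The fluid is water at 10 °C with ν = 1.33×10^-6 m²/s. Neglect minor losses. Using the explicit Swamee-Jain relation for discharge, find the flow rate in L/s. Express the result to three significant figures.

Swamee-Jain (Type II): Q = -0.965·√(gD⁵h_f/L)·ln[ε/(3.7D) + √(3.17ν²L/(gD³h_f))]
√(gD⁵h_f/L) = √(9.81·0.216⁵·52.3/2030) = 0.01090
ε/(3.7D) = 1.50×10^-4; √(3.17ν²L/(gD³h_f)) = 4.69×10^-5
Q = -0.965·0.01090·ln(1.971×10^-4) = 0.08975 m³/s
Check: V = 2.45 m/s, Re = 3.98×10^5, f = 0.01833, h_f = 52.7 m ≈ 52.3 m ✓

Q ≈ 89.8 L/s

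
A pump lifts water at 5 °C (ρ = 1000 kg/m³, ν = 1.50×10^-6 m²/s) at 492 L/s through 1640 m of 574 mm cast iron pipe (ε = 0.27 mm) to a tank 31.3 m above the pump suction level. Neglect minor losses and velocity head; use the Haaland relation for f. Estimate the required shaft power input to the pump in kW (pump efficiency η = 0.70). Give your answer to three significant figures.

P_shaft ≈ 278 kW

V = 4Q/(πD²) = 1.901 m/s; Re = 7.28×10^5; ε/D = 4.70×10^-4; f = 0.01713
h_f = f(L/D)V²/2g = 9.016 m
Total head H = z + h_f = 31.3 + 9.016 = 40.32 m
P_hyd = ρgQH = 1000·9.81·0.492·40.32 = 194.6 kW
P_shaft = P_hyd/η = 194.6/0.70 = 278.0 kW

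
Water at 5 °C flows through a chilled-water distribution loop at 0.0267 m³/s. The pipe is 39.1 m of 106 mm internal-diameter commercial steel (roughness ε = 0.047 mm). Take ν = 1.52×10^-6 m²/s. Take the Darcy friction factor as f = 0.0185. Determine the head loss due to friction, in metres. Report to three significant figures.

V = 4Q/(πD²) = 4·0.0267/(π·0.106²) = 3.026 m/s
h_f = f(L/D)V²/(2g) = 0.01850·(39.1/0.106)·3.026²/(2·9.81) = 3.184 m

h_f ≈ 3.18 m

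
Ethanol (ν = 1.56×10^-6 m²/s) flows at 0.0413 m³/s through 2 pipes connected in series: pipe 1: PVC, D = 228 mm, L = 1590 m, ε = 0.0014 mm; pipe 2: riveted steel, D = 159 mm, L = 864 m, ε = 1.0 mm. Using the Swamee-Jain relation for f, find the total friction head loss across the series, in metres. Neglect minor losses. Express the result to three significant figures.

Pipe 1: V = 1.012 m/s, Re = 1.48×10^5, ε/D = 6.14×10^-6, f = 0.01654, h_1 = f(L/D)V²/2g = 6.014 m
Pipe 2: V = 2.080 m/s, Re = 2.12×10^5, ε/D = 0.00629, f = 0.03314, h_2 = f(L/D)V²/2g = 39.71 m
Series → Q common, losses add: H = Σh = 45.72 m

H ≈ 45.7 m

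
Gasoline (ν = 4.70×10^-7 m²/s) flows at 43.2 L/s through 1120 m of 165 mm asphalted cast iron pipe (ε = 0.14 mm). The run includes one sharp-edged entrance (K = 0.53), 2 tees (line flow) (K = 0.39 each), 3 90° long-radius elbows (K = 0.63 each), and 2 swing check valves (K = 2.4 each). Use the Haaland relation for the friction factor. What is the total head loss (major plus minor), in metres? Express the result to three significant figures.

V = 4Q/(πD²) = 2.020 m/s; V²/2g = 0.2080 m
Re = 7.09×10^5, ε/D = 8.48×10^-4 → f = 0.01933 (Haaland)
Major: h_f = f(L/D)·V²/2g = 0.01933·6788·0.2080 = 27.30 m
Minor: ΣK = 8.00; h_m = ΣK·V²/2g = 1.664 m
Total H_L = 27.30 + 1.664 = 28.96 m

H_L ≈ 29.0 m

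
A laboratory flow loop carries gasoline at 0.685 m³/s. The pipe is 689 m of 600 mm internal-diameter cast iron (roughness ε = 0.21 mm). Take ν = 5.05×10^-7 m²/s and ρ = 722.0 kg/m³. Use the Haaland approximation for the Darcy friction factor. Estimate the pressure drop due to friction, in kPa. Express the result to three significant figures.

V = 4Q/(πD²) = 4·0.685/(π·0.600²) = 2.423 m/s
Re = VD/ν = 2.423·0.600/5.05×10^-7 = 2.88×10^6 → turbulent
ε/D = 0.21/600 = 3.50×10^-4
Haaland: f = 0.01568
h_f = f(L/D)V²/(2g) = 0.01568·(689/0.600)·2.423²/(2·9.81) = 5.385 m
Δp = ρg·h_f = 722.0·9.81·5.385 = 38.14 kPa

Δp ≈ 38.1 kPa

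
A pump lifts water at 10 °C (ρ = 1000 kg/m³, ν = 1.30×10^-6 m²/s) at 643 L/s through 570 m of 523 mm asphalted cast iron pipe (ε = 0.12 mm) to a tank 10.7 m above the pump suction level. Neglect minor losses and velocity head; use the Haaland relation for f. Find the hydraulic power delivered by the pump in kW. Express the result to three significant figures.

V = 4Q/(πD²) = 2.993 m/s; Re = 1.20×10^6; ε/D = 2.29×10^-4; f = 0.01480
h_f = f(L/D)V²/2g = 7.363 m
Total head H = z + h_f = 10.7 + 7.363 = 18.06 m
P_hyd = ρgQH = 1000·9.81·0.643·18.06 = 113.9 kW

P_hyd ≈ 114 kW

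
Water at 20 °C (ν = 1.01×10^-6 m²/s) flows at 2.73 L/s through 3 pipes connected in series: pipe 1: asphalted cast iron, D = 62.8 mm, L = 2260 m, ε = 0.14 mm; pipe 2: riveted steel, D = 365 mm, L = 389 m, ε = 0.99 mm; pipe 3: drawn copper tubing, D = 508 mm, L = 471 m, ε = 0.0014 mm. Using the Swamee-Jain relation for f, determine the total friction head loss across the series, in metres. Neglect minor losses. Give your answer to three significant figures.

H ≈ 38.6 m

Pipe 1: V = 0.8814 m/s, Re = 5.48×10^4, ε/D = 0.00223, f = 0.02707, h_1 = f(L/D)V²/2g = 38.57 m
Pipe 2: V = 0.02609 m/s, Re = 9430, ε/D = 0.00271, f = 0.03568, h_2 = f(L/D)V²/2g = 0.001319 m
Pipe 3: V = 0.01347 m/s, Re = 6770, ε/D = 2.76×10^-6, f = 0.03458, h_3 = f(L/D)V²/2g = 2.965×10^-4 m
Series → Q common, losses add: H = Σh = 38.57 m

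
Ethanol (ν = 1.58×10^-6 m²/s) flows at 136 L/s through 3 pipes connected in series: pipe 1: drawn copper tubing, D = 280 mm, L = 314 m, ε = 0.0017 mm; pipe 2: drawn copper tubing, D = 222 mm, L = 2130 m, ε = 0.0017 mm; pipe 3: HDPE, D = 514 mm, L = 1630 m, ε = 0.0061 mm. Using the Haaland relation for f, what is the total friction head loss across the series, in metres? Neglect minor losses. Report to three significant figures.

Pipe 1: V = 2.209 m/s, Re = 3.91×10^5, ε/D = 6.07×10^-6, f = 0.01371, h_1 = f(L/D)V²/2g = 3.823 m
Pipe 2: V = 3.514 m/s, Re = 4.94×10^5, ε/D = 7.66×10^-6, f = 0.01318, h_2 = f(L/D)V²/2g = 79.55 m
Pipe 3: V = 0.6554 m/s, Re = 2.13×10^5, ε/D = 1.19×10^-5, f = 0.01538, h_3 = f(L/D)V²/2g = 1.068 m
Series → Q common, losses add: H = Σh = 84.44 m

H ≈ 84.4 m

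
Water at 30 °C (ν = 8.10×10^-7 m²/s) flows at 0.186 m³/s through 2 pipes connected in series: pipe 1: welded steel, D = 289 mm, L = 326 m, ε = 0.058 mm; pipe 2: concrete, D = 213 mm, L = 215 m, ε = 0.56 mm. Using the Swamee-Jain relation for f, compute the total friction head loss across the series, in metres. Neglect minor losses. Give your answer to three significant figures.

Pipe 1: V = 2.835 m/s, Re = 1.01×10^6, ε/D = 2.01×10^-4, f = 0.01477, h_1 = f(L/D)V²/2g = 6.827 m
Pipe 2: V = 5.220 m/s, Re = 1.37×10^6, ε/D = 0.00263, f = 0.02539, h_2 = f(L/D)V²/2g = 35.59 m
Series → Q common, losses add: H = Σh = 42.42 m

H ≈ 42.4 m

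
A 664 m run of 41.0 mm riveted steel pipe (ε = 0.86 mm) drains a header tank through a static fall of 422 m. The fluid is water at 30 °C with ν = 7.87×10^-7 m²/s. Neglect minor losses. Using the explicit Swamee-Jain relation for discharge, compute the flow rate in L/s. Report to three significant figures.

Q ≈ 4.23 L/s

Swamee-Jain (Type II): Q = -0.965·√(gD⁵h_f/L)·ln[ε/(3.7D) + √(3.17ν²L/(gD³h_f))]
√(gD⁵h_f/L) = √(9.81·0.0410⁵·422/664) = 8.499×10^-4
ε/(3.7D) = 0.00567; √(3.17ν²L/(gD³h_f)) = 6.76×10^-5
Q = -0.965·8.499×10^-4·ln(0.005737) = 0.004233 m³/s
Check: V = 3.21 m/s, Re = 1.67×10^5, f = 0.04992, h_f = 424 m ≈ 422 m ✓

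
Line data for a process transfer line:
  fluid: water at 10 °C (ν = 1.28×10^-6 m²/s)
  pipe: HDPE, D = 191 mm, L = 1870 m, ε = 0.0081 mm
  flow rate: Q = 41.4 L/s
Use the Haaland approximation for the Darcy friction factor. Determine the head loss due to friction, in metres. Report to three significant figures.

V = 4Q/(πD²) = 4·0.0414/(π·0.191²) = 1.445 m/s
Re = VD/ν = 1.445·0.191/1.28×10^-6 = 2.16×10^5 → turbulent
ε/D = 0.0081/191 = 4.24×10^-5
Haaland: f = 0.01557
h_f = f(L/D)V²/(2g) = 0.01557·(1870/0.191)·1.445²/(2·9.81) = 16.22 m

h_f ≈ 16.2 m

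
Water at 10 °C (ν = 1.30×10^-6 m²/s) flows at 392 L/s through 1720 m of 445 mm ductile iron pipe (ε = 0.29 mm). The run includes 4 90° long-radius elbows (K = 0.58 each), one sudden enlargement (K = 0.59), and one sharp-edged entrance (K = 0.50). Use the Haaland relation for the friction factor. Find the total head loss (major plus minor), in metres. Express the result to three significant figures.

V = 4Q/(πD²) = 2.520 m/s; V²/2g = 0.3238 m
Re = 8.63×10^5, ε/D = 6.52×10^-4 → f = 0.01819 (Haaland)
Major: h_f = f(L/D)·V²/2g = 0.01819·3865·0.3238 = 22.77 m
Minor: ΣK = 3.41; h_m = ΣK·V²/2g = 1.104 m
Total H_L = 22.77 + 1.104 = 23.87 m

H_L ≈ 23.9 m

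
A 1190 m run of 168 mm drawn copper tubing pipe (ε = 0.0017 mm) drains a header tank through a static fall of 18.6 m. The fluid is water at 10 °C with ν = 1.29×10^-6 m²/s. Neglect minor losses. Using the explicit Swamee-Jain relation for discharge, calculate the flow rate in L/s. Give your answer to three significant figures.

Q ≈ 40.8 L/s

Swamee-Jain (Type II): Q = -0.965·√(gD⁵h_f/L)·ln[ε/(3.7D) + √(3.17ν²L/(gD³h_f))]
√(gD⁵h_f/L) = √(9.81·0.168⁵·18.6/1190) = 0.004530
ε/(3.7D) = 2.73×10^-6; √(3.17ν²L/(gD³h_f)) = 8.52×10^-5
Q = -0.965·0.004530·ln(8.791×10^-5) = 0.04082 m³/s
Check: V = 1.84 m/s, Re = 2.40×10^5, f = 0.01510, h_f = 18.5 m ≈ 18.6 m ✓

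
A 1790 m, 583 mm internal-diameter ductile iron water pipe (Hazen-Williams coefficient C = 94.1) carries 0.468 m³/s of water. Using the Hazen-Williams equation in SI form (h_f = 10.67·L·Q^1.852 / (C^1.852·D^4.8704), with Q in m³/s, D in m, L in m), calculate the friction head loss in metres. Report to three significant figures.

h_f = 10.67·1790·0.468^1.852 / (94.1^1.852·0.583^4.8704) = 14.34 m

h_f ≈ 14.3 m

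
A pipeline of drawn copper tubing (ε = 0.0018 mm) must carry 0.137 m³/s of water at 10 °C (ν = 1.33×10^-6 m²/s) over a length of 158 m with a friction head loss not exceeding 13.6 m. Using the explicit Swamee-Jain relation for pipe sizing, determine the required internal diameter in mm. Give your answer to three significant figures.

D ≈ 189 mm

Swamee-Jain (Type III): D = 0.66·[ε^1.25·(LQ²/(gh_f))^4.75 + ν·Q^9.4·(L/(gh_f))^5.2]^0.04
LQ²/(gh_f) = 0.02223; L/(gh_f) = 1.184
Term 1 = ε^1.25·(…)^4.75 = 9.26×10^-16; Term 2 = ν·Q^9.4·(…)^5.2 = 2.46×10^-14
D = 0.66·(9.26×10^-16 + 2.46×10^-14)^0.04 = 0.1887 m = 189 mm
Check: V = 4.90 m/s, Re = 6.95×10^5, f = 0.01254, h_f = 12.8 m ≈ 13.6 m ✓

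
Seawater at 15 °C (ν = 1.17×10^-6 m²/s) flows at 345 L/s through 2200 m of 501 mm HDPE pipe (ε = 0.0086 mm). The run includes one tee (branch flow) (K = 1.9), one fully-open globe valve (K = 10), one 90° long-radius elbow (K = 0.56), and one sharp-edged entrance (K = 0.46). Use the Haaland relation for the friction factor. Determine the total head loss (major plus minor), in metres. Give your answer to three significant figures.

V = 4Q/(πD²) = 1.750 m/s; V²/2g = 0.1561 m
Re = 7.49×10^5, ε/D = 1.72×10^-5 → f = 0.01243 (Haaland)
Major: h_f = f(L/D)·V²/2g = 0.01243·4391·0.1561 = 8.522 m
Minor: ΣK = 12.9; h_m = ΣK·V²/2g = 2.017 m
Total H_L = 8.522 + 2.017 = 10.54 m

H_L ≈ 10.5 m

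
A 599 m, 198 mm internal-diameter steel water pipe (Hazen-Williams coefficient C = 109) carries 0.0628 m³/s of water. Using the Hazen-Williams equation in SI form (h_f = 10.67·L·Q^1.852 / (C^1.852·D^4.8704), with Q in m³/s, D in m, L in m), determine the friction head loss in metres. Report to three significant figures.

h_f = 10.67·599·0.0628^1.852 / (109^1.852·0.198^4.8704) = 17.05 m

h_f ≈ 17.0 m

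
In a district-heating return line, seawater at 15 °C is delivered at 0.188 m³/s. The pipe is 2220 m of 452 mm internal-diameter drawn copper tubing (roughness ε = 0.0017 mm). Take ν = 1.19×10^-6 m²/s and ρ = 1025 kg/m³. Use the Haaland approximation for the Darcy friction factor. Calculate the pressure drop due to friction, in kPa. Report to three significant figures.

V = 4Q/(πD²) = 4·0.188/(π·0.452²) = 1.172 m/s
Re = VD/ν = 1.172·0.452/1.19×10^-6 = 4.45×10^5 → turbulent
ε/D = 0.0017/452 = 3.76×10^-6
Haaland: f = 0.01338
h_f = f(L/D)V²/(2g) = 0.01338·(2220/0.452)·1.172²/(2·9.81) = 4.597 m
Δp = ρg·h_f = 1025·9.81·4.597 = 46.22 kPa

Δp ≈ 46.2 kPa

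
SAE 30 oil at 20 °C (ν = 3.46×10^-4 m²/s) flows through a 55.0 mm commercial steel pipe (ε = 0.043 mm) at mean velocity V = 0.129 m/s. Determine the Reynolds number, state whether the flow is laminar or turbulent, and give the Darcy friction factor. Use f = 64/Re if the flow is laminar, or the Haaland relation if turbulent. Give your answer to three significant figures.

Re = VD/ν = 0.1290·0.0550/3.46×10^-4 = 20.5
Re < 2300 → laminar → f = 64/Re = 3.121

Re ≈ 20.5; laminar; f = 64/Re ≈ 3.12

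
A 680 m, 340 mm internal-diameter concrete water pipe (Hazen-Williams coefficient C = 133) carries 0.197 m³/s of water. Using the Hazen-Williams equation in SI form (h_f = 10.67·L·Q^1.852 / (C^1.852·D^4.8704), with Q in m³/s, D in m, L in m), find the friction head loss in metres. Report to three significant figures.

h_f ≈ 7.99 m

h_f = 10.67·680·0.197^1.852 / (133^1.852·0.340^4.8704) = 7.990 m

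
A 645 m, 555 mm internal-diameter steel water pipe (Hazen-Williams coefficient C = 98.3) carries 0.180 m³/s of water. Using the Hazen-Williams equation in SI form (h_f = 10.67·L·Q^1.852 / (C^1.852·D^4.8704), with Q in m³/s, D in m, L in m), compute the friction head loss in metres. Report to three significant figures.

h_f = 10.67·645·0.180^1.852 / (98.3^1.852·0.555^4.8704) = 1.032 m

h_f ≈ 1.03 m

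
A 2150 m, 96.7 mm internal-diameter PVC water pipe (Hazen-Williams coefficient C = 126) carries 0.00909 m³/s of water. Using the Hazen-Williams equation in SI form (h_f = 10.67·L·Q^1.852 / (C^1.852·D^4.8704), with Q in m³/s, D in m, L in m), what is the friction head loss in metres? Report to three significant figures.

h_f ≈ 42.8 m

h_f = 10.67·2150·0.00909^1.852 / (126^1.852·0.0967^4.8704) = 42.79 m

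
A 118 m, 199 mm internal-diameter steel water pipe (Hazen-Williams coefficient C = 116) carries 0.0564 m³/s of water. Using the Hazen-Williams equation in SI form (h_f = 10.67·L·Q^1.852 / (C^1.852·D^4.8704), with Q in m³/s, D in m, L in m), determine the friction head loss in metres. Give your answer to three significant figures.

h_f ≈ 2.39 m

h_f = 10.67·118·0.0564^1.852 / (116^1.852·0.199^4.8704) = 2.393 m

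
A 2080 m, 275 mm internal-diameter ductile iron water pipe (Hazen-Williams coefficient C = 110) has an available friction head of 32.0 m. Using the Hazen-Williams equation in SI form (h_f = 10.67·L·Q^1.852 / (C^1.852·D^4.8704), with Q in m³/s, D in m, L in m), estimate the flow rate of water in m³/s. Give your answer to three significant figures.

Rearranging: Q = [h_f·C^1.852·D^4.8704 / (10.67·L)]^(1/1.852)
Q = [32.0·110^1.852·0.275^4.8704 / (10.67·2080)]^0.540 = 0.1079 m³/s

Q ≈ 0.108 m³/s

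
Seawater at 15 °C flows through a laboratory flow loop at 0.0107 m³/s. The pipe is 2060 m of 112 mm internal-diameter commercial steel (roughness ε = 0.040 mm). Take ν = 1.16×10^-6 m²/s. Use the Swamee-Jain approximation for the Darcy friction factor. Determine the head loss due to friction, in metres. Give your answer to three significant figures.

V = 4Q/(πD²) = 4·0.0107/(π·0.112²) = 1.086 m/s
Re = VD/ν = 1.086·0.112/1.16×10^-6 = 1.05×10^5 → turbulent
ε/D = 0.040/112 = 3.57×10^-4
Swamee-Jain: f = 0.01964
h_f = f(L/D)V²/(2g) = 0.01964·(2060/0.112)·1.086²/(2·9.81) = 21.72 m

h_f ≈ 21.7 m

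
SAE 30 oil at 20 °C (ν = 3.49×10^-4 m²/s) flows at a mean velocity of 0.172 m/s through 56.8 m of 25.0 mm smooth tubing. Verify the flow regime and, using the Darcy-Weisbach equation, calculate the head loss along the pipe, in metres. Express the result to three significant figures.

h_f ≈ 17.8 m

Re = VD/ν = 0.172·0.02500/3.49×10^-4 = 12.3 → laminar (Re < 2300)
f = 64/Re = 5.194
h_f = f(L/D)V²/(2g) = 5.194·(56.8/0.02500)·0.172²/(2·9.81) = 17.80 m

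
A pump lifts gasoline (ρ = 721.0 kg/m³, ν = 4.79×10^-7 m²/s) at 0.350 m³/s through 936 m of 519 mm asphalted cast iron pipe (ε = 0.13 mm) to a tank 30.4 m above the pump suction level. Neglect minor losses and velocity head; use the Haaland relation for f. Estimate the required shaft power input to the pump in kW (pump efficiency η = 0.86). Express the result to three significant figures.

V = 4Q/(πD²) = 1.654 m/s; Re = 1.79×10^6; ε/D = 2.50×10^-4; f = 0.01483
h_f = f(L/D)V²/2g = 3.731 m
Total head H = z + h_f = 30.4 + 3.731 = 34.13 m
P_hyd = ρgQH = 721.0·9.81·0.350·34.13 = 84.49 kW
P_shaft = P_hyd/η = 84.49/0.86 = 98.25 kW

P_shaft ≈ 98.2 kW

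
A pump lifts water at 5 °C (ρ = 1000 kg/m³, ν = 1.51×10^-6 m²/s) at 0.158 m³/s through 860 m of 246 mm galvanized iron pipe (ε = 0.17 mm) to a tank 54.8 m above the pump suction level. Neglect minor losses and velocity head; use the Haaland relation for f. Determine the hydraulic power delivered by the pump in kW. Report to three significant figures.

V = 4Q/(πD²) = 3.324 m/s; Re = 5.42×10^5; ε/D = 6.91×10^-4; f = 0.01864
h_f = f(L/D)V²/2g = 36.71 m
Total head H = z + h_f = 54.8 + 36.71 = 91.51 m
P_hyd = ρgQH = 1000·9.81·0.158·91.51 = 141.8 kW

P_hyd ≈ 142 kW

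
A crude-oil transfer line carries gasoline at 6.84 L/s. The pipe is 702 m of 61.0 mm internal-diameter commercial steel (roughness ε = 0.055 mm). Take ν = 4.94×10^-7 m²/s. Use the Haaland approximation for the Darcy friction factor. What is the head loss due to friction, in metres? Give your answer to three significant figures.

V = 4Q/(πD²) = 4·0.00684/(π·0.0610²) = 2.340 m/s
Re = VD/ν = 2.340·0.0610/4.94×10^-7 = 2.89×10^5 → turbulent
ε/D = 0.055/61.0 = 9.02×10^-4
Haaland: f = 0.02013
h_f = f(L/D)V²/(2g) = 0.02013·(702/0.0610)·2.340²/(2·9.81) = 64.68 m

h_f ≈ 64.7 m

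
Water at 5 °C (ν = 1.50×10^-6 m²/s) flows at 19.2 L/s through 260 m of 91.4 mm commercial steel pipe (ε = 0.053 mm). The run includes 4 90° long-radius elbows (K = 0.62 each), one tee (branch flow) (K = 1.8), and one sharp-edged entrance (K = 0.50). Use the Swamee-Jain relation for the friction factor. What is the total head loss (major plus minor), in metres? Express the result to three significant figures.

H_L ≈ 26.3 m

V = 4Q/(πD²) = 2.926 m/s; V²/2g = 0.4365 m
Re = 1.78×10^5, ε/D = 5.80×10^-4 → f = 0.01953 (Swamee-Jain)
Major: h_f = f(L/D)·V²/2g = 0.01953·2845·0.4365 = 24.25 m
Minor: ΣK = 4.78; h_m = ΣK·V²/2g = 2.086 m
Total H_L = 24.25 + 2.086 = 26.34 m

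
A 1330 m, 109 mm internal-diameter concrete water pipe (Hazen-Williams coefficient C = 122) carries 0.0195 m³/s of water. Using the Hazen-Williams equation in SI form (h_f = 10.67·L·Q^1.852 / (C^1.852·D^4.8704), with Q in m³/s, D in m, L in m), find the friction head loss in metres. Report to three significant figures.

h_f = 10.67·1330·0.0195^1.852 / (122^1.852·0.109^4.8704) = 64.47 m

h_f ≈ 64.5 m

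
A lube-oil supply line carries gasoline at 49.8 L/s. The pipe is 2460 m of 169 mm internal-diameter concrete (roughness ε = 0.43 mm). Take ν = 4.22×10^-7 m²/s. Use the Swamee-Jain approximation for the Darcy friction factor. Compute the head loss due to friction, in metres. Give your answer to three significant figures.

V = 4Q/(πD²) = 4·0.0498/(π·0.169²) = 2.220 m/s
Re = VD/ν = 2.220·0.169/4.22×10^-7 = 8.89×10^5 → turbulent
ε/D = 0.43/169 = 0.00254
Swamee-Jain: f = 0.02525
h_f = f(L/D)V²/(2g) = 0.02525·(2460/0.169)·2.220²/(2·9.81) = 92.31 m

h_f ≈ 92.3 m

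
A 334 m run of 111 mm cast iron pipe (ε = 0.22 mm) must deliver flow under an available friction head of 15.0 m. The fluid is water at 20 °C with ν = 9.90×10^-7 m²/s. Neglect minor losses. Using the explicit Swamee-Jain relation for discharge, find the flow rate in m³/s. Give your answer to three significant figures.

Swamee-Jain (Type II): Q = -0.965·√(gD⁵h_f/L)·ln[ε/(3.7D) + √(3.17ν²L/(gD³h_f))]
√(gD⁵h_f/L) = √(9.81·0.111⁵·15.0/334) = 0.002725
ε/(3.7D) = 5.36×10^-4; √(3.17ν²L/(gD³h_f)) = 7.18×10^-5
Q = -0.965·0.002725·ln(6.075×10^-4) = 0.01947 m³/s
Check: V = 2.01 m/s, Re = 2.26×10^5, f = 0.02433, h_f = 15.1 m ≈ 15.0 m ✓

Q ≈ 0.0195 m³/s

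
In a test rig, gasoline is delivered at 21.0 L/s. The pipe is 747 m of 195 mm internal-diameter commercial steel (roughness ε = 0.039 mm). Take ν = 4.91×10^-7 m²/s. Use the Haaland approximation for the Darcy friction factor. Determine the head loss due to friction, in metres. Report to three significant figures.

h_f ≈ 1.56 m

V = 4Q/(πD²) = 4·0.0210/(π·0.195²) = 0.7032 m/s
Re = VD/ν = 0.7032·0.195/4.91×10^-7 = 2.79×10^5 → turbulent
ε/D = 0.039/195 = 2.00×10^-4
Haaland: f = 0.01619
h_f = f(L/D)V²/(2g) = 0.01619·(747/0.195)·0.7032²/(2·9.81) = 1.563 m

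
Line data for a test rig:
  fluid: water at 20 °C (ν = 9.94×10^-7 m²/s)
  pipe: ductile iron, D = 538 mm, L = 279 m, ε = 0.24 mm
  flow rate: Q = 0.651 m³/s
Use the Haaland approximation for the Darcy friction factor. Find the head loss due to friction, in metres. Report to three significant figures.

h_f ≈ 3.60 m

V = 4Q/(πD²) = 4·0.651/(π·0.538²) = 2.864 m/s
Re = VD/ν = 2.864·0.538/9.94×10^-7 = 1.55×10^6 → turbulent
ε/D = 0.24/538 = 4.46×10^-4
Haaland: f = 0.01663
h_f = f(L/D)V²/(2g) = 0.01663·(279/0.538)·2.864²/(2·9.81) = 3.604 m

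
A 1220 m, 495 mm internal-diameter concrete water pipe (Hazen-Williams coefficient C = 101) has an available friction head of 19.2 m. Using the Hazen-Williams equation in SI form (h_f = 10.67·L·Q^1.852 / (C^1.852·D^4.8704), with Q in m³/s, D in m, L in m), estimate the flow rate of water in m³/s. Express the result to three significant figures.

Rearranging: Q = [h_f·C^1.852·D^4.8704 / (10.67·L)]^(1/1.852)
Q = [19.2·101^1.852·0.495^4.8704 / (10.67·1220)]^0.540 = 0.4704 m³/s

Q ≈ 0.470 m³/s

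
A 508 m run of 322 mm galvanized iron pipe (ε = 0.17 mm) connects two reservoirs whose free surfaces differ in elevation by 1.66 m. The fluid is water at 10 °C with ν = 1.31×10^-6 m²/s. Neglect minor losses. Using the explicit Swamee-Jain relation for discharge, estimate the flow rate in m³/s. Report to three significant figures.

Swamee-Jain (Type II): Q = -0.965·√(gD⁵h_f/L)·ln[ε/(3.7D) + √(3.17ν²L/(gD³h_f))]
√(gD⁵h_f/L) = √(9.81·0.322⁵·1.66/508) = 0.01053
ε/(3.7D) = 1.43×10^-4; √(3.17ν²L/(gD³h_f)) = 7.13×10^-5
Q = -0.965·0.01053·ln(2.140×10^-4) = 0.08589 m³/s
Check: V = 1.05 m/s, Re = 2.59×10^5, f = 0.01868, h_f = 1.67 m ≈ 1.66 m ✓

Q ≈ 0.0859 m³/s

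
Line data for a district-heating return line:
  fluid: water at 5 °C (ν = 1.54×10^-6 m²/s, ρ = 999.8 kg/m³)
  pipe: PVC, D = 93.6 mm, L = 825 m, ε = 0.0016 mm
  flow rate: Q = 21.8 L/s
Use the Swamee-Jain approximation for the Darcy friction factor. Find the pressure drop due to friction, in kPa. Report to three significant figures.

V = 4Q/(πD²) = 4·0.0218/(π·0.0936²) = 3.168 m/s
Re = VD/ν = 3.168·0.0936/1.54×10^-6 = 1.93×10^5 → turbulent
ε/D = 0.0016/93.6 = 1.71×10^-5
Swamee-Jain: f = 0.01580
h_f = f(L/D)V²/(2g) = 0.01580·(825/0.0936)·3.168²/(2·9.81) = 71.25 m
Δp = ρg·h_f = 999.8·9.81·71.25 = 698.8 kPa

Δp ≈ 699 kPa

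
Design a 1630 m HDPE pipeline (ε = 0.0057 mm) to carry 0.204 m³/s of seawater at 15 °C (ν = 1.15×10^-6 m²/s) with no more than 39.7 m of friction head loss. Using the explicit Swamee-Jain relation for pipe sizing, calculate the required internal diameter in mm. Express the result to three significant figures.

Swamee-Jain (Type III): D = 0.66·[ε^1.25·(LQ²/(gh_f))^4.75 + ν·Q^9.4·(L/(gh_f))^5.2]^0.04
LQ²/(gh_f) = 0.1742; L/(gh_f) = 4.185
Term 1 = ε^1.25·(…)^4.75 = 6.91×10^-11; Term 2 = ν·Q^9.4·(…)^5.2 = 6.37×10^-10
D = 0.66·(6.91×10^-11 + 6.37×10^-10)^0.04 = 0.2841 m = 284 mm
Check: V = 3.22 m/s, Re = 7.95×10^5, f = 0.01249, h_f = 37.8 m ≈ 39.7 m ✓

D ≈ 284 mm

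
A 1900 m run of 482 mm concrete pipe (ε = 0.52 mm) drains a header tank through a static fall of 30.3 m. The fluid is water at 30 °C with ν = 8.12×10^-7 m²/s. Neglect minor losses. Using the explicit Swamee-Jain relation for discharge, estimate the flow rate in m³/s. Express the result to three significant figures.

Swamee-Jain (Type II): Q = -0.965·√(gD⁵h_f/L)·ln[ε/(3.7D) + √(3.17ν²L/(gD³h_f))]
√(gD⁵h_f/L) = √(9.81·0.482⁵·30.3/1900) = 0.06380
ε/(3.7D) = 2.92×10^-4; √(3.17ν²L/(gD³h_f)) = 1.09×10^-5
Q = -0.965·0.06380·ln(3.025×10^-4) = 0.4989 m³/s
Check: V = 2.73 m/s, Re = 1.62×10^6, f = 0.02025, h_f = 30.4 m ≈ 30.3 m ✓

Q ≈ 0.499 m³/s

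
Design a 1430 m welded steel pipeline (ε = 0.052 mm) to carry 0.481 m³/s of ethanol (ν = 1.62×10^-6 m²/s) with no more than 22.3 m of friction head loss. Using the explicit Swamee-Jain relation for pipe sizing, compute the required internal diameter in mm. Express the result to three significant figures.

Swamee-Jain (Type III): D = 0.66·[ε^1.25·(LQ²/(gh_f))^4.75 + ν·Q^9.4·(L/(gh_f))^5.2]^0.04
LQ²/(gh_f) = 1.512; L/(gh_f) = 6.537
Term 1 = ε^1.25·(…)^4.75 = 3.15×10^-5; Term 2 = ν·Q^9.4·(…)^5.2 = 2.89×10^-5
D = 0.66·(3.15×10^-5 + 2.89×10^-5)^0.04 = 0.4475 m = 448 mm
Check: V = 3.06 m/s, Re = 8.45×10^5, f = 0.01393, h_f = 21.2 m ≈ 22.3 m ✓

D ≈ 448 mm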